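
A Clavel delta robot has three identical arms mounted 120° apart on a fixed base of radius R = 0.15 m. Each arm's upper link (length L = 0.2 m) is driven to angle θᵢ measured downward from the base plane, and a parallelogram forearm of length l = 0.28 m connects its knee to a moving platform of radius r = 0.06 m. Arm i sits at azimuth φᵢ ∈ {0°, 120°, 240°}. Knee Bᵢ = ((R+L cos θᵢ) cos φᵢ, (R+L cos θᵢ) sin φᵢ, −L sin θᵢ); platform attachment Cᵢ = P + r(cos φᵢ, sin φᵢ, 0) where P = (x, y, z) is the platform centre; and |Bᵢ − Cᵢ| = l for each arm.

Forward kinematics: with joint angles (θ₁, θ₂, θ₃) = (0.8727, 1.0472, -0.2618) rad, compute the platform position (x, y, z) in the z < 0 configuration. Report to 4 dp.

O1 = (0.2186·cos0.0°, 0.2186·sin0.0°, -0.1532) = (0.2186, 0.0000, -0.1532)
arm 2 at φ=120.0°: e+L cos θ2 = 0.1900;  O2 = (-0.0950, 0.1645, -0.1732)
arm 3 at φ=240.0°: e+L cos θ3 = 0.2832;  O3 = (-0.1416, -0.2452, 0.0518)
|O₂|²−|O₁|² = -0.0051;  |O₃|²−|O₁|² = 0.0116
linear system: -0.6271x+0.3291y = -0.0051−-0.0400z; -0.7203x+-0.4905y = 0.0116−0.4100z
Cramer: x(z) = -0.0024+0.2117z;  y(z) = -0.0202+0.5249z
into |P−O₁|² = l²: 1.3204z² + 0.1917z + -0.0057 = 0;  Δ = 0.0668;  z = -0.1705 or 0.0253 → z<0 root = -0.1705
x = -0.0385, y = -0.1097

(-0.0385, -0.1097, -0.1705)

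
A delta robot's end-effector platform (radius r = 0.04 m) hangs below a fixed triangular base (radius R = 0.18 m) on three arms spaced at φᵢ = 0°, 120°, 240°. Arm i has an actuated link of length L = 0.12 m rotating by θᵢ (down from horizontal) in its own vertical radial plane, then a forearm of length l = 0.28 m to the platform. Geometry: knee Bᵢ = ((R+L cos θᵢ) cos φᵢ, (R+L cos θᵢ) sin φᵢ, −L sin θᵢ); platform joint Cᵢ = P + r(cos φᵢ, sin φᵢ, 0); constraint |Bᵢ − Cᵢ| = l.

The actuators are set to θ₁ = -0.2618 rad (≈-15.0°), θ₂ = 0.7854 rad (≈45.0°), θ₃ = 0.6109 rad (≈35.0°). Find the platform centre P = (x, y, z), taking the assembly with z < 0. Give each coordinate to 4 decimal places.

(0.0576, -0.0123, -0.1662)

arm 1 at φ=0.0°: ρ1 = 0.2559;  S1 = (0.2559, 0.0000, 0.0311)
S2 = (0.2249·cos120.0°, 0.2249·sin120.0°, -0.0849) = (-0.1124, 0.1947, -0.0849)
S3 = (0.2383·cos240.0°, 0.2383·sin240.0°, -0.0688) = (-0.1191, -0.2064, -0.0688)
eliminate P² terms by subtracting sphere 1 from 2 and 3
linear system: -0.7367x+0.3895y = -0.0087−-0.2318z; -0.7501x+-0.4127y = -0.0049−-0.1998z
det = 0.5962;  x = 0.0092+-0.2910z,  y = -0.0048+0.0448z
quadratic in z: (1.0867)z²+(0.0810)z+(-0.0166)=0, √Δ=0.2803 → z ∈ {-0.1662, 0.0917}; z = -0.1662 (taking z<0)
x = 0.0576, y = -0.0123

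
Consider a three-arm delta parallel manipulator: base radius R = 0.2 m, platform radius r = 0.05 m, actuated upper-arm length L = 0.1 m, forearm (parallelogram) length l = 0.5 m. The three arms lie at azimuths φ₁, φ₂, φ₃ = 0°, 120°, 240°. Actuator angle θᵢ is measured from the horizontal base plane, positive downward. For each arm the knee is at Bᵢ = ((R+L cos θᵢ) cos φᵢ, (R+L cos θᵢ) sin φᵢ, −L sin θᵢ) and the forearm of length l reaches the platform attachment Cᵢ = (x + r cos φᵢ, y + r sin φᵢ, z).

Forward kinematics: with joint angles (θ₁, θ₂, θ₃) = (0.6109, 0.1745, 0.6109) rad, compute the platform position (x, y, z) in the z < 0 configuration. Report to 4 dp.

arm 1 at φ=0.0°: e+L cos θ1 = 0.2319;  O1 = (0.2319, 0.0000, -0.0574)
O2 = (0.2485·cos120.0°, 0.2485·sin120.0°, -0.0174) = (-0.1242, 0.2152, -0.0174)
φ3=240.0°: virtual centre (-0.1160, -0.2008, -0.0574), radius l
eliminate P² terms by subtracting sphere 1 from 2 and 3
[-0.7123 0.4304 0.0800]·P = 0.0050;  [-0.6957 -0.4017 0.0000]·P = 0.0000
det = 0.5856;  x = -0.0034+0.0549z,  y = 0.0059+-0.0951z
sphere 1 gives Az²+Bz+C=0 with A=1.0120, B=0.0878, C=-0.1913;  B²−4AC=0.7821;  roots -0.4803, 0.3936;  negative root z = -0.4803
x = -0.0298, y = 0.0516

(-0.0298, 0.0516, -0.4803)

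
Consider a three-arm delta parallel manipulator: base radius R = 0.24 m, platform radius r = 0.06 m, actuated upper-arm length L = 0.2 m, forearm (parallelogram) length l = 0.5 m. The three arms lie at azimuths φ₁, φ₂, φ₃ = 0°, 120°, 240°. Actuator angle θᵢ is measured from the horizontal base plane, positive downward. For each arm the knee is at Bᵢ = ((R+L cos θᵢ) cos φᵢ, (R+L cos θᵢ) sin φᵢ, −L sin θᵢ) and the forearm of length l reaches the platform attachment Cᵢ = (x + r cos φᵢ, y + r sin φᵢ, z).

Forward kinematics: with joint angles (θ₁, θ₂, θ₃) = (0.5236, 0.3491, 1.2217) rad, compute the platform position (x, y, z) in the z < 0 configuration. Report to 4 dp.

centre 1 = (0.3532·cos0.0°, 0.3532·sin0.0°, -0.1000) = (0.3532, 0.0000, -0.1000)
φ2=120.0°: virtual centre (-0.1840, 0.3186, -0.0684), radius l
arm 3 at φ=240.0°: (R−r)+L cos θ3 = 0.2484;  centre 3 = (-0.1242, -0.2151, -0.1879)
subtract pairs → two planes through P
linear system: -1.0743x+0.6373y = 0.0053−0.0632z; -0.9548x+-0.4303y = -0.0377−-0.1759z
det = 1.0707;  x = 0.0203+-0.0793z,  y = 0.0426+-0.2328z
into |P−centre ₁|² = l²: 1.0605z² + 0.2330z + -0.1274 = 0;  Δ = 0.5946;  z = -0.4734 or 0.2537 → z<0 root = -0.4734
x = 0.0579, y = 0.1528

(0.0579, 0.1528, -0.4734)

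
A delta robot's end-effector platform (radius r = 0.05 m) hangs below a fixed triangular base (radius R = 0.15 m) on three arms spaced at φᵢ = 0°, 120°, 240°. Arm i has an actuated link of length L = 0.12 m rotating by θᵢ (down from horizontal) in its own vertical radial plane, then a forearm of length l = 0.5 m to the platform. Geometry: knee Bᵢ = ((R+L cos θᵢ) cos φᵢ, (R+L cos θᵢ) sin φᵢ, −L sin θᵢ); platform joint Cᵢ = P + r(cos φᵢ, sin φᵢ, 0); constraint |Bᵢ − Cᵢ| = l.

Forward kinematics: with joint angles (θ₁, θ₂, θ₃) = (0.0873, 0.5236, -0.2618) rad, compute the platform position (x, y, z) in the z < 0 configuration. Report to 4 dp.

arm 1 at φ=0.0°: ρ1 = 0.2195;  S1 = (0.2195, 0.0000, -0.0105)
arm 2 at φ=120.0°: ρ2 = 0.2039;  S2 = (-0.1020, 0.1766, -0.0600)
S3 = (0.2159·cos240.0°, 0.2159·sin240.0°, 0.0311) = (-0.1080, -0.1870, 0.0311)
|S₂|²−|S₁|² = -0.0031;  |S₃|²−|S₁|² = -0.0007
plane₁₂: -0.6430x+0.3532y+-0.0991z = -0.0031
det = 0.4718;  x = 0.0030+-0.0164z,  y = -0.0033+0.2507z
quadratic in z: (1.0631)z²+(0.0263)z+(-0.2030)=0, √Δ=0.9295 → z ∈ {-0.4495, 0.4248}; z = -0.4495 (taking z<0)
x = 0.0104, y = -0.1161

(0.0104, -0.1161, -0.4495)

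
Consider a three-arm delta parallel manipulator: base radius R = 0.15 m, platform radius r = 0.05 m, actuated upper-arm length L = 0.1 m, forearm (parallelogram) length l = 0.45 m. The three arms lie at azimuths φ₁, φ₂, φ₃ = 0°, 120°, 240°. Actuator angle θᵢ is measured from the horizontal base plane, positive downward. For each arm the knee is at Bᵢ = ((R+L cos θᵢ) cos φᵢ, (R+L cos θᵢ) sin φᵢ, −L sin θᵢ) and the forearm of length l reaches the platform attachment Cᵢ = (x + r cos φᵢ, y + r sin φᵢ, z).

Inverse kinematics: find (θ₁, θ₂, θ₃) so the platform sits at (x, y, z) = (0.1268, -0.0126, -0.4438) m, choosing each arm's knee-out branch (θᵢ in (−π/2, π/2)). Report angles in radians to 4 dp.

rotate P by −φ1: (0.1268, -0.0126, -0.4438)
  A=-0.0268, B=-0.4438, C=(l²−L²−A²−y'²−z²)/(2L)=-0.0267
  θ1 = atan2(B,A) + arccos(C/0.4446) = -0.0003
rotate P by −φ2: (-0.0743, -0.1035, -0.4438)
  A=0.1743, B=-0.4438, C=(l²−L²−A²−y'²−z²)/(2L)=-0.2278
  γ=atan2(-0.4438,0.1743)=-1.1965;  ψ=arccos(-0.4777)=2.0689;  θ2=γ+ψ≈0.8723
rotate P by −φ3: (-0.0525, 0.1161, -0.4438)
  e−x'=0.1525;  (l²−L²−(e−x')²−y'²−z²)/2L = -0.2060
  √(A²+B²)=0.4693;  θ3 = -1.2398+2.0252 ≈ 0.7853

θ₁ = -0.0003, θ₂ = 0.8723, θ₃ = 0.7853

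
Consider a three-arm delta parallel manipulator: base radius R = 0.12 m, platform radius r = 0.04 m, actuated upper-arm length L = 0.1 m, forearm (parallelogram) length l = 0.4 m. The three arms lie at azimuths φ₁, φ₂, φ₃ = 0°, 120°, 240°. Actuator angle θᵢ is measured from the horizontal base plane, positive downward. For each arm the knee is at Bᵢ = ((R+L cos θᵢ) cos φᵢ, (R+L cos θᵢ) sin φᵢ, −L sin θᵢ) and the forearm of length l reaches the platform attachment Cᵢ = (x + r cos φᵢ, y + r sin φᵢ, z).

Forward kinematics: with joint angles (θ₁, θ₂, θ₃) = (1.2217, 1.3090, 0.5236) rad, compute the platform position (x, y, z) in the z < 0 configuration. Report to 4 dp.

(-0.0454, -0.1028, -0.4460)

φ1=0.0°: virtual centre (0.1142, 0.0000, -0.0940), radius l
arm 2 at φ=120.0°: (R−r)+L cos θ2 = 0.1059;  S2 = (-0.0529, 0.0917, -0.0966)
φ3=240.0°: virtual centre (-0.0833, -0.1443, -0.0500), radius l
|S₂|²−|S₁|² = -0.0013;  |S₃|²−|S₁|² = 0.0084
[-0.3343 0.1834 -0.0052]·P = -0.0013;  [-0.3950 -0.2886 0.0879]·P = 0.0084
det = 0.1689;  x = -0.0068+0.0865z,  y = -0.0197+0.1863z
quadratic in z: (1.0422)z²+(0.1597)z+(-0.1361)=0, √Δ=0.7701 → z ∈ {-0.4460, 0.2928}; z = -0.4460 (taking z<0)
x = -0.0454, y = -0.1028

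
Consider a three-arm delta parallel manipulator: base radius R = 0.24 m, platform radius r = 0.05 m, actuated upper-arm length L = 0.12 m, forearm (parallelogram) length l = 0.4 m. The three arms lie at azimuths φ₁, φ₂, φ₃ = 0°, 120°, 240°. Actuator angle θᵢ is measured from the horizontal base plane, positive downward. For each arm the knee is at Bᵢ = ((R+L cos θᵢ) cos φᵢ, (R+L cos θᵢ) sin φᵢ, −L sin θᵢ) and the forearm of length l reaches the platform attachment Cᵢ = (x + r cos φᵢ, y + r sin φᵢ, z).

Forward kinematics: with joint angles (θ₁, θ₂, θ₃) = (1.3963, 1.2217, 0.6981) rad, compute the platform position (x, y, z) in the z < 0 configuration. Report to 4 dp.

(-0.0507, -0.0522, -0.4163)

φ1=0.0°: virtual centre (0.2108, 0.0000, -0.1182), radius l
φ2=120.0°: virtual centre (-0.1155, 0.2001, -0.1128), radius l
φ3=240.0°: virtual centre (-0.1410, -0.2442, -0.0771), radius l
eliminate P² terms by subtracting sphere 1 from 2 and 3
linear system: -0.6527x+0.4002y = 0.0077−0.0108z; -0.7036x+-0.4883y = 0.0270−0.0821z
det = 0.6003;  x = -0.0243+0.0635z,  y = -0.0204+0.0766z
quadratic in z: (1.0099)z²+(0.2034)z+(-0.0904)=0, √Δ=0.6374 → z ∈ {-0.4163, 0.2149}; z = -0.4163 (taking z<0)
x = -0.0507, y = -0.0522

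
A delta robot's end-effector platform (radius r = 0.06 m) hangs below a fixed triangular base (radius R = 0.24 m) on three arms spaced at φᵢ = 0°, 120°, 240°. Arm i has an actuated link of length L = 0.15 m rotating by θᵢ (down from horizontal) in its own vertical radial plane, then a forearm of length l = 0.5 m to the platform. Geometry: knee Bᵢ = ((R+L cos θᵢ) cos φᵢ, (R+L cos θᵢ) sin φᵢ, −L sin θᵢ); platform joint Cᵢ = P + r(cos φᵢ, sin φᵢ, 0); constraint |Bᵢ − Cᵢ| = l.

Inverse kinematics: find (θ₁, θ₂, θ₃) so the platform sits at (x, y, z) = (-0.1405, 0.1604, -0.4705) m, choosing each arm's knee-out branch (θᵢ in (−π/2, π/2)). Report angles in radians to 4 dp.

θ₁ = 1.3963, θ₂ = -0.0871, θ₃ = 1.1349

φ1=0.0° → target in arm frame (-0.1405, 0.1604)
  e−x'=0.3205;  (l²−L²−(e−x')²−y'²−z²)/2L = -0.4077
  γ=atan2(-0.4705,0.3205)=-0.9728;  ψ=arccos(-0.7162)=2.3691;  θ1=γ+ψ≈1.3963
rotate P by −φ2: (0.2092, 0.0415, -0.4705)
  A cos θ + B sin θ = C:  -0.0292·cos θ + -0.4705·sin θ = 0.0119
  γ=atan2(-0.4705,-0.0292)=-1.6327;  ψ=arccos(0.0252)=1.5456;  θ2=γ+ψ≈-0.0871
rotate P by −φ3: (-0.0687, -0.2019, -0.4705)
  A cos θ + B sin θ = C:  0.2487·cos θ + -0.4705·sin θ = -0.3215
  √(A²+B²)=0.5322;  θ3 = -1.0846+2.2195 ≈ 1.1349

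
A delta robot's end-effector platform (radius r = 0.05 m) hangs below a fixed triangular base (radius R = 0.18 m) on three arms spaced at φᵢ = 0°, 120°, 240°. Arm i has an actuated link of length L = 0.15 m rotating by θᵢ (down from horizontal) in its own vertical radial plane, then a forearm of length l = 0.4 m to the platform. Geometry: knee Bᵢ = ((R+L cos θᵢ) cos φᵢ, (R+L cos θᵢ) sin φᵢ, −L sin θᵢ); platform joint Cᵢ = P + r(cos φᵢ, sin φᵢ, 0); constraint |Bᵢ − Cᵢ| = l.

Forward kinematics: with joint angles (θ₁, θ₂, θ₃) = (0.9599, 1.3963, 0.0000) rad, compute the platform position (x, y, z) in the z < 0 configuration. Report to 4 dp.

φ1=0.0°: virtual centre (0.2160, 0.0000, -0.1229), radius l
S2 = (0.1560·cos120.0°, 0.1560·sin120.0°, -0.1477) = (-0.0780, 0.1351, -0.1477)
φ3=240.0°: virtual centre (-0.1400, -0.2425, 0.0000), radius l
eliminate P² terms by subtracting sphere 1 from 2 and 3
plane₁₂: -0.5881x+0.2703y+-0.0497z = -0.0156
det = 0.4777;  x = 0.0064+0.0886z,  y = -0.0437+0.3767z
quadratic in z: (1.1497)z²+(0.1757)z+(-0.0991)=0, √Δ=0.6974 → z ∈ {-0.3797, 0.2269}; z = -0.3797 (taking z<0)
x = -0.0272, y = -0.1867

(-0.0272, -0.1867, -0.3797)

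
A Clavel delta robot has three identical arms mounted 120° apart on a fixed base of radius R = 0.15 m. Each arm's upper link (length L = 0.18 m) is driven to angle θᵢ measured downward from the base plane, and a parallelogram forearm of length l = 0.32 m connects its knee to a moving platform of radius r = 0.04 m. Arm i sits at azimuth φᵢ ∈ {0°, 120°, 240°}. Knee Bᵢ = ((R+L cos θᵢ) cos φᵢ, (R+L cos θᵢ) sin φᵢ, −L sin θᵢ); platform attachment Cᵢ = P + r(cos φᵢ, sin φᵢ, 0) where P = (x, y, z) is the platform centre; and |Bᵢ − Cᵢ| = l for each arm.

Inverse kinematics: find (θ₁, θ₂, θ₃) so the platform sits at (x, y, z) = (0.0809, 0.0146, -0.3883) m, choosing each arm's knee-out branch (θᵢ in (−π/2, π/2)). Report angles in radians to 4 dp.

arm 1 (φ=0.0°): x'=0.0809, y'=0.0146
  A cos θ + B sin θ = C:  0.0291·cos θ + -0.3883·sin θ = -0.2273
  γ=atan2(-0.3883,0.0291)=-1.4960;  ψ=arccos(-0.5838)=2.1942;  θ1=γ+ψ≈0.6982
arm 2 (φ=120.0°): x'=-0.0278, y'=-0.0774
  e−x'=0.1378;  (l²−L²−(e−x')²−y'²−z²)/2L = -0.2938
  θ2 = atan2(B,A) + arccos(C/0.4120) = 1.1347
arm 3 (φ=240.0°): x'=-0.0531, y'=0.0628
  A=0.1631, B=-0.3883, C=(l²−L²−A²−y'²−z²)/(2L)=-0.3092
  √(A²+B²)=0.4212;  θ3 = -1.1732+2.3953 ≈ 1.2221

θ₁ = 0.6982, θ₂ = 1.1347, θ₃ = 1.2221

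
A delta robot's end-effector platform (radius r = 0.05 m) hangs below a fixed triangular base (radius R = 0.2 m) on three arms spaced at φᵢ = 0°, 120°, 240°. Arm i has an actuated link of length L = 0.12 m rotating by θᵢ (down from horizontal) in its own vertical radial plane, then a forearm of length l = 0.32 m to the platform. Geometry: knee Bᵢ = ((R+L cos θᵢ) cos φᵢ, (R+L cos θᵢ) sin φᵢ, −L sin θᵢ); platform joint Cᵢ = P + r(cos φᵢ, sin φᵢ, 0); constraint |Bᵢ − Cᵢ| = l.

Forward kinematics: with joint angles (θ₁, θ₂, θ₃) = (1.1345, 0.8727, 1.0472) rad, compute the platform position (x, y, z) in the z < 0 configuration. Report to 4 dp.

(-0.0201, 0.0171, -0.3397)

φ1=0.0°: virtual centre (0.2007, 0.0000, -0.1088), radius l
arm 2 at φ=120.0°: (R−r)+L cos θ2 = 0.2271;  centre 2 = (-0.1136, 0.1967, -0.0919)
arm 3 at φ=240.0°: (R−r)+L cos θ3 = 0.2100;  centre 3 = (-0.1050, -0.1819, -0.1039)
|centre ₂|²−|centre ₁|² = 0.0079;  |centre ₃|²−|centre ₁|² = 0.0028
linear system: -0.6286x+0.3934y = 0.0079−0.0337z; -0.6114x+-0.3637y = 0.0028−0.0097z
det = 0.4692;  x = -0.0085+0.0342z,  y = 0.0066+-0.0309z
into |P−centre ₁|² = l²: 1.0021z² + 0.2028z + -0.0468 = 0;  Δ = 0.2286;  z = -0.3397 or 0.1374 → z<0 root = -0.3397
x = -0.0201, y = 0.0171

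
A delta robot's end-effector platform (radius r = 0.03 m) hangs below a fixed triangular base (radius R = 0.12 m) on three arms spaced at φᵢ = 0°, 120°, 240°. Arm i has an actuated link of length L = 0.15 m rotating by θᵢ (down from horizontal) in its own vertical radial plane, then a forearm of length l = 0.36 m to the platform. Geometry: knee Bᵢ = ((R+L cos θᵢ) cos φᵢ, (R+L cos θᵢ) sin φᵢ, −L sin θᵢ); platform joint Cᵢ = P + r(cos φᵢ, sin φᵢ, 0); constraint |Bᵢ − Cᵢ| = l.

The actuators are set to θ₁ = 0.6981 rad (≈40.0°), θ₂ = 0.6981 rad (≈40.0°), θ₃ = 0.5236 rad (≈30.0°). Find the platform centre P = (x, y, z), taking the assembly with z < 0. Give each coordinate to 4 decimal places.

(-0.0147, -0.0255, -0.3805)

S1 = (0.2049·cos0.0°, 0.2049·sin0.0°, -0.0964) = (0.2049, 0.0000, -0.0964)
φ2=120.0°: virtual centre (-0.1025, 0.1775, -0.0964), radius l
φ3=240.0°: virtual centre (-0.1100, -0.1904, -0.0750), radius l
subtract pairs → two planes through P
[-0.6147 0.3549 0.0000]·P = 0.0000;  [-0.6297 -0.3809 0.0428]·P = 0.0027
Cramer: x(z) = -0.0021+0.0332z;  y(z) = -0.0036+0.0575z
quadratic in z: (1.0044)z²+(0.1787)z+(-0.0774)=0, √Δ=0.5857 → z ∈ {-0.3805, 0.2026}; z = -0.3805 (taking z<0)
x = -0.0147, y = -0.0255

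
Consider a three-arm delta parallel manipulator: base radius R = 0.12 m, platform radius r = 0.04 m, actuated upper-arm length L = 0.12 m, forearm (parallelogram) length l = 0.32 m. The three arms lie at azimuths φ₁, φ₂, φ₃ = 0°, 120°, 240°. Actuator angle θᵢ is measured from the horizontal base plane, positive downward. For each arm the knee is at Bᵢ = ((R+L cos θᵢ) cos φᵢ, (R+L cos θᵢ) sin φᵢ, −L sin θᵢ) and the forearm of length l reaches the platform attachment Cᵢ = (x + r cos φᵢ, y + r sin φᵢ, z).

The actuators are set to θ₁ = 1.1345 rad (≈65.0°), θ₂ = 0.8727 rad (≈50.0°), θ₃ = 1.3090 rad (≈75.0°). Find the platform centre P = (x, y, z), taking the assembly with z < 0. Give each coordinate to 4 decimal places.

φ1=0.0°: virtual centre (0.1307, 0.0000, -0.1088), radius l
O2 = (0.1571·cos120.0°, 0.1571·sin120.0°, -0.0919) = (-0.0786, 0.1361, -0.0919)
φ3=240.0°: virtual centre (-0.0555, -0.0962, -0.1159), radius l
subtract pairs → two planes through P
linear system: -0.4186x+0.2722y = 0.0042−0.0337z; -0.3725x+-0.1924y = -0.0031−-0.0143z
Cramer: x(z) = 0.0002+0.0142z;  y(z) = 0.0159-0.1019z
into |P−O₁|² = l²: 1.0106z² + 0.2106z + -0.0733 = 0;  Δ = 0.3406;  z = -0.3929 or 0.1846 → z<0 root = -0.3929
x = -0.0053, y = 0.0559

(-0.0053, 0.0559, -0.3929)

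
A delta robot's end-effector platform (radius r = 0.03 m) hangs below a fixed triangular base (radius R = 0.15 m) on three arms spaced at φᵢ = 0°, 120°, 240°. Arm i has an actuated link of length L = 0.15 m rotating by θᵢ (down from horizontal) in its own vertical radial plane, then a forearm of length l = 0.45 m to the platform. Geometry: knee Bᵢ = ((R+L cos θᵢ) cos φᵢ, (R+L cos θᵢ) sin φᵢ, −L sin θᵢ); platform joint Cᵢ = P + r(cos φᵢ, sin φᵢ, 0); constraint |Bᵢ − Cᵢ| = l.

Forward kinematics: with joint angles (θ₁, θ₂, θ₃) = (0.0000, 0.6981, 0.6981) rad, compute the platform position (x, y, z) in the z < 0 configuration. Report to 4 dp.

(0.1161, 0.0000, -0.4229)

arm 1 at φ=0.0°: ρ1 = 0.2700;  centre 1 = (0.2700, 0.0000, 0.0000)
φ2=120.0°: virtual centre (-0.1175, 0.2034, -0.0964), radius l
arm 3 at φ=240.0°: ρ3 = 0.2349;  centre 3 = (-0.1175, -0.2034, -0.0964)
subtract pairs → two planes through P
linear system: -0.7749x+0.4069y = -0.0084−-0.1928z; -0.7749x+-0.4069y = -0.0084−-0.1928z
det = 0.6306;  x = 0.0109+-0.2488z,  y = 0.0000+0.0000z
into |P−centre ₁|² = l²: 1.0619z² + 0.1290z + -0.1354 = 0;  Δ = 0.5916;  z = -0.4229 or 0.3014 → z<0 root = -0.4229
x = 0.1161, y = 0.0000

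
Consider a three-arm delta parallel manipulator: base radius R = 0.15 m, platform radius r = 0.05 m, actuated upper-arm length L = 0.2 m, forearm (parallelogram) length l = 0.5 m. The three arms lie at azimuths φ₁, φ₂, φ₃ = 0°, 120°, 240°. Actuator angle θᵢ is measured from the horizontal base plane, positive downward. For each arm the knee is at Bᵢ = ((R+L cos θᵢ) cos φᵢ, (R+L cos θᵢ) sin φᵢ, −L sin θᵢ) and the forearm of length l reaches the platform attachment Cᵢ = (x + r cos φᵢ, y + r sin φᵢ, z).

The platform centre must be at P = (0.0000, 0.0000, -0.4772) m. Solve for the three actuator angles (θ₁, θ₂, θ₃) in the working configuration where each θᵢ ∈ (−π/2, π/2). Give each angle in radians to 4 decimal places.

θ₁ = 0.3492, θ₂ = 0.3492, θ₃ = 0.3492

φ1=0.0° → target in arm frame (0.0000, 0.0000)
  e−x'=0.1000;  (l²−L²−(e−x')²−y'²−z²)/2L = -0.0693
  γ=atan2(-0.4772,0.1000)=-1.3642;  ψ=arccos(-0.1421)=1.7134;  θ1=γ+ψ≈0.3492
rotate P by −φ2: (0.0000, 0.0000, -0.4772)
  A=0.1000, B=-0.4772, C=(l²−L²−A²−y'²−z²)/(2L)=-0.0693
  √(A²+B²)=0.4876;  θ2 = -1.3642+1.7134 ≈ 0.3492
φ3=240.0° → target in arm frame (0.0000, 0.0000)
  A=0.1000, B=-0.4772, C=(l²−L²−A²−y'²−z²)/(2L)=-0.0693
  θ3 = atan2(B,A) + arccos(C/0.4876) = 0.3492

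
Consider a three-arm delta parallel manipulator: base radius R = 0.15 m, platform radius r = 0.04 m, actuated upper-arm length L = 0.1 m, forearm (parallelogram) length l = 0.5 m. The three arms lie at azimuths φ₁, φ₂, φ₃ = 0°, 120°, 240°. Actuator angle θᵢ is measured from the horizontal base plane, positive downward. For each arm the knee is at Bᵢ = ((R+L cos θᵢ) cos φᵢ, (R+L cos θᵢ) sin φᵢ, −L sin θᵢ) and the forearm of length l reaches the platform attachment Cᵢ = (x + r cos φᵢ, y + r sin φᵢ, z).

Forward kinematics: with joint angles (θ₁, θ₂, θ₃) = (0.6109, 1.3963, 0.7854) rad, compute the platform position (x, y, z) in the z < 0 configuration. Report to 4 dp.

(0.0772, -0.0855, -0.5364)

arm 1 at φ=0.0°: (R−r)+L cos θ1 = 0.1919;  S1 = (0.1919, 0.0000, -0.0574)
φ2=120.0°: virtual centre (-0.0637, 0.1103, -0.0985), radius l
arm 3 at φ=240.0°: (R−r)+L cos θ3 = 0.1807;  S3 = (-0.0904, -0.1565, -0.0707)
subtract pairs → two planes through P
[-0.5112 0.2206 -0.0822]·P = -0.0142;  [-0.5645 -0.3130 -0.0267]·P = -0.0025
Cramer: x(z) = 0.0175-0.1112z;  y(z) = -0.0237+0.1152z
into |P−S₁|² = l²: 1.0256z² + 0.1480z + -0.2157 = 0;  Δ = 0.9070;  z = -0.5364 or 0.3921 → z<0 root = -0.5364
x = 0.0772, y = -0.0855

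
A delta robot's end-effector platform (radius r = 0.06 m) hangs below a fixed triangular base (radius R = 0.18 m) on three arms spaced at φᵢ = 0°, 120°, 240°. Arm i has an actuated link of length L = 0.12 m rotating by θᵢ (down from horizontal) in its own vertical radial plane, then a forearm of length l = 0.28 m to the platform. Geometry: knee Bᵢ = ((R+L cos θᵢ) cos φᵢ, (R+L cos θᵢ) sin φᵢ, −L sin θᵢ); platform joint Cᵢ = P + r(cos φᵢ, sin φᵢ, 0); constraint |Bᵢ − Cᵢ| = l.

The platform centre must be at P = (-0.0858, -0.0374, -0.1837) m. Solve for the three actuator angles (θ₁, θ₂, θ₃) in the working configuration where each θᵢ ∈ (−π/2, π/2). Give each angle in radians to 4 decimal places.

θ₁ = 1.0474, θ₂ = 0.3490, θ₃ = -0.3491

arm 1 (φ=0.0°): x'=-0.0858, y'=-0.0374
  A=0.2058, B=-0.1837, C=(l²−L²−A²−y'²−z²)/(2L)=-0.0562
  θ1 = atan2(B,A) + arccos(C/0.2759) = 1.0474
φ2=120.0° → target in arm frame (0.0105, 0.0930)
  e−x'=0.1095;  (l²−L²−(e−x')²−y'²−z²)/2L = 0.0401
  γ=atan2(-0.1837,0.1095)=-1.0333;  ψ=arccos(0.1874)=1.3823;  θ2=γ+ψ≈0.3490
φ3=240.0° → target in arm frame (0.0753, -0.0556)
  A=0.0447, B=-0.1837, C=(l²−L²−A²−y'²−z²)/(2L)=0.1048
  θ3 = atan2(B,A) + arccos(C/0.1891) = -0.3491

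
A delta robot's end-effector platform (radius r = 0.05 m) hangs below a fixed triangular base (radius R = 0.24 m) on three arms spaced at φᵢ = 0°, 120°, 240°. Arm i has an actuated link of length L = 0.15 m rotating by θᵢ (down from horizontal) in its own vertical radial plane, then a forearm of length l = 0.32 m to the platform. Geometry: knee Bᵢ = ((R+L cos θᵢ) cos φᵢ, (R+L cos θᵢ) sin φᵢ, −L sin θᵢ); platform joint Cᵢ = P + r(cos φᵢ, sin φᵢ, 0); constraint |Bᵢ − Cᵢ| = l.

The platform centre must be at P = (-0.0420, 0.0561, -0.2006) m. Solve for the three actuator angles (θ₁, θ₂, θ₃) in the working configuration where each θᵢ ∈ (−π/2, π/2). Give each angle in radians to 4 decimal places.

θ₁ = 1.0471, θ₂ = 0.1751, θ₃ = 0.9597

φ1=0.0° → target in arm frame (-0.0420, 0.0561)
  e−x'=0.2320;  (l²−L²−(e−x')²−y'²−z²)/2L = -0.0577
  γ=atan2(-0.2006,0.2320)=-0.7129;  ψ=arccos(-0.1881)=1.7601;  θ1=γ+ψ≈1.0471
arm 2 (φ=120.0°): x'=0.0696, y'=0.0083
  e−x'=0.1204;  (l²−L²−(e−x')²−y'²−z²)/2L = 0.0836
  γ=atan2(-0.2006,0.1204)=-1.0302;  ψ=arccos(0.3575)=1.2052;  θ2=γ+ψ≈0.1751
φ3=240.0° → target in arm frame (-0.0276, -0.0644)
  A cos θ + B sin θ = C:  0.2176·cos θ + -0.2006·sin θ = -0.0394
  √(A²+B²)=0.2959;  θ3 = -0.7448+1.7045 ≈ 0.9597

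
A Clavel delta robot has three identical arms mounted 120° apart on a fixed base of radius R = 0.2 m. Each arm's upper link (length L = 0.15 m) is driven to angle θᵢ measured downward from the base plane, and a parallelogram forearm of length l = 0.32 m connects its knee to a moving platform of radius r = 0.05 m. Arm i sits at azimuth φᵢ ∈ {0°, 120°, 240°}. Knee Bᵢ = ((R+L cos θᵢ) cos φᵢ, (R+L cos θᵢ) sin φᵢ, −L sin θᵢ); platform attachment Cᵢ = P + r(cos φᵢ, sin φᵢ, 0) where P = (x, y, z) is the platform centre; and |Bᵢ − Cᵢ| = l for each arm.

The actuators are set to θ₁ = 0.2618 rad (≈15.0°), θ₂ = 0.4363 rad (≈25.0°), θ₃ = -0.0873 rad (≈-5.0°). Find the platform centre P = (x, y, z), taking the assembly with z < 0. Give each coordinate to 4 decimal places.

(-0.0036, -0.0267, -0.1511)

φ1=0.0°: virtual centre (0.2949, 0.0000, -0.0388), radius l
φ2=120.0°: virtual centre (-0.1430, 0.2476, -0.0634), radius l
φ3=240.0°: virtual centre (-0.1497, -0.2593, 0.0131), radius l
subtract pairs → two planes through P
[-0.8757 0.4953 -0.0491]·P = -0.0027;  [-0.8892 -0.5186 0.1038]·P = 0.0014
Cramer: x(z) = 0.0008+0.0290z;  y(z) = -0.0040+0.1505z
sphere 1 gives Az²+Bz+C=0 with A=1.0235, B=0.0594, C=-0.0144;  B²−4AC=0.0624;  roots -0.1511, 0.0931;  negative root z = -0.1511
x = -0.0036, y = -0.0267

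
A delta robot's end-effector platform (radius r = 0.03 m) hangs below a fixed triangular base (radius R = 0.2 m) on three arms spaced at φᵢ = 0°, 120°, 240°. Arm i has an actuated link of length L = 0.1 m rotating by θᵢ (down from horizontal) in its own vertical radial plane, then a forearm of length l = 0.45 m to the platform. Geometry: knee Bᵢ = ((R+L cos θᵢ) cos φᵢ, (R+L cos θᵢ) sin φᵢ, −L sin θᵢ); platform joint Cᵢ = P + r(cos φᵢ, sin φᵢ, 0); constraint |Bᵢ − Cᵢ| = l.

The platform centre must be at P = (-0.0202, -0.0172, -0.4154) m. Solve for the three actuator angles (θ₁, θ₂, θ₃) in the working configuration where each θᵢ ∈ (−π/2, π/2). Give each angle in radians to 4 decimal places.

rotate P by −φ1: (-0.0202, -0.0172, -0.4154)
  A cos θ + B sin θ = C:  0.1902·cos θ + -0.4154·sin θ = -0.0826
  θ1 = atan2(B,A) + arccos(C/0.4569) = 0.6113
rotate P by −φ2: (-0.0048, 0.0261, -0.4154)
  A cos θ + B sin θ = C:  0.1748·cos θ + -0.4154·sin θ = -0.0565
  θ2 = atan2(B,A) + arccos(C/0.4507) = 0.5239
arm 3 (φ=240.0°): x'=0.0250, y'=-0.0089
  A=0.1450, B=-0.4154, C=(l²−L²−A²−y'²−z²)/(2L)=-0.0058
  √(A²+B²)=0.4400;  θ3 = -1.2349+1.5840 ≈ 0.3491

θ₁ = 0.6113, θ₂ = 0.5239, θ₃ = 0.3491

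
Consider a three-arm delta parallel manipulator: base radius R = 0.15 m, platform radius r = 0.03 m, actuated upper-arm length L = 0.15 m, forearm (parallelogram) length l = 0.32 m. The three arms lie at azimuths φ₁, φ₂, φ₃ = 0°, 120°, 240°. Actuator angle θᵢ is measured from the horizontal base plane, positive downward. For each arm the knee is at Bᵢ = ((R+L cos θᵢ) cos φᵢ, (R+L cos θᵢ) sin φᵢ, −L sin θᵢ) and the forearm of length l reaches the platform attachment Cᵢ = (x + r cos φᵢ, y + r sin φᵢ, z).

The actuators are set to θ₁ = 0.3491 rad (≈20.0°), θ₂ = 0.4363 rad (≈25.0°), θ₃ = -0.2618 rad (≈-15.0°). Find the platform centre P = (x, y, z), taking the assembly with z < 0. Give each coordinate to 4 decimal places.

arm 1 at φ=0.0°: ρ1 = 0.2610;  O1 = (0.2610, 0.0000, -0.0513)
O2 = (0.2559·cos120.0°, 0.2559·sin120.0°, -0.0634) = (-0.1280, 0.2217, -0.0634)
arm 3 at φ=240.0°: ρ3 = 0.2649;  O3 = (-0.1324, -0.2294, 0.0388)
eliminate P² terms by subtracting sphere 1 from 2 and 3
[-0.7779 0.4433 -0.0242]·P = -0.0012;  [-0.7868 -0.4588 0.1803]·P = 0.0009
det = 0.7057;  x = 0.0002+0.0975z,  y = -0.0024+0.2256z
quadratic in z: (1.0604)z²+(0.0507)z+(-0.0318)=0, √Δ=0.3705 → z ∈ {-0.1986, 0.1508}; z = -0.1986 (taking z<0)
x = -0.0192, y = -0.0472

(-0.0192, -0.0472, -0.1986)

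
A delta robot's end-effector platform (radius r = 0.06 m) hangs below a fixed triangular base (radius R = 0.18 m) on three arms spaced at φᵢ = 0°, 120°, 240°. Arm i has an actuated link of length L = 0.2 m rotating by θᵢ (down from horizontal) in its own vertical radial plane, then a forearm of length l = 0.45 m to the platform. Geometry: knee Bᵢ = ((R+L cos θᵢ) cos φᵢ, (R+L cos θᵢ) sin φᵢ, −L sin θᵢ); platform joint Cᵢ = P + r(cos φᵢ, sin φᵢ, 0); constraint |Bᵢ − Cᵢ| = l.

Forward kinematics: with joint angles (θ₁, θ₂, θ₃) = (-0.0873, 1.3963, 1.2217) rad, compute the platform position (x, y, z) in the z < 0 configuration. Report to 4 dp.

(0.2668, -0.0417, -0.4275)

O1 = (0.3192·cos0.0°, 0.3192·sin0.0°, 0.0174) = (0.3192, 0.0000, 0.0174)
O2 = (0.1547·cos120.0°, 0.1547·sin120.0°, -0.1970) = (-0.0774, 0.1340, -0.1970)
arm 3 at φ=240.0°: e+L cos θ3 = 0.1884;  O3 = (-0.0942, -0.1632, -0.1879)
|O₂|²−|O₁|² = -0.0395;  |O₃|²−|O₁|² = -0.0314
linear system: -0.7932x+0.2680y = -0.0395−-0.4288z; -0.8269x+-0.3263y = -0.0314−-0.4107z
det = 0.4804;  x = 0.0443+-0.5204z,  y = -0.0161+0.0599z
quadratic in z: (1.2744)z²+(0.2493)z+(-0.1264)=0, √Δ=0.8404 → z ∈ {-0.4275, 0.2319}; z = -0.4275 (taking z<0)
x = 0.2668, y = -0.0417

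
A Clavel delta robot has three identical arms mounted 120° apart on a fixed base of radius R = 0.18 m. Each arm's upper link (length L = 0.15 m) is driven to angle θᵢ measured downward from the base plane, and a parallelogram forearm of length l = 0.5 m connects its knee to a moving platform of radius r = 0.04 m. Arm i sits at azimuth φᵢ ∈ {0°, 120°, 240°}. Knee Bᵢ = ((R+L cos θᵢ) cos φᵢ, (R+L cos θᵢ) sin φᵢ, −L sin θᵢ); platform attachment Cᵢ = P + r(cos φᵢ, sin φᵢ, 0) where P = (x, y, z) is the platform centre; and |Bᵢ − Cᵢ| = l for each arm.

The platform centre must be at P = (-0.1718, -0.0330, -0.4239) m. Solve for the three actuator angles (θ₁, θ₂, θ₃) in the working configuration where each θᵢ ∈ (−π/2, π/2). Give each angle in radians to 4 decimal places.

rotate P by −φ1: (-0.1718, -0.0330, -0.4239)
  A=0.3118, B=-0.4239, C=(l²−L²−A²−y'²−z²)/(2L)=-0.1683
  γ=atan2(-0.4239,0.3118)=-0.9366;  ψ=arccos(-0.3199)=1.8964;  θ1=γ+ψ≈0.9598
arm 2 (φ=120.0°): x'=0.0573, y'=0.1653
  A cos θ + B sin θ = C:  0.0827·cos θ + -0.4239·sin θ = 0.0455
  √(A²+B²)=0.4319;  θ2 = -1.3782+1.4652 ≈ 0.0870
rotate P by −φ3: (0.1145, -0.1323, -0.4239)
  A cos θ + B sin θ = C:  0.0255·cos θ + -0.4239·sin θ = 0.0989
  √(A²+B²)=0.4247;  θ3 = -1.5107+1.3358 ≈ -0.1748

θ₁ = 0.9598, θ₂ = 0.0870, θ₃ = -0.1748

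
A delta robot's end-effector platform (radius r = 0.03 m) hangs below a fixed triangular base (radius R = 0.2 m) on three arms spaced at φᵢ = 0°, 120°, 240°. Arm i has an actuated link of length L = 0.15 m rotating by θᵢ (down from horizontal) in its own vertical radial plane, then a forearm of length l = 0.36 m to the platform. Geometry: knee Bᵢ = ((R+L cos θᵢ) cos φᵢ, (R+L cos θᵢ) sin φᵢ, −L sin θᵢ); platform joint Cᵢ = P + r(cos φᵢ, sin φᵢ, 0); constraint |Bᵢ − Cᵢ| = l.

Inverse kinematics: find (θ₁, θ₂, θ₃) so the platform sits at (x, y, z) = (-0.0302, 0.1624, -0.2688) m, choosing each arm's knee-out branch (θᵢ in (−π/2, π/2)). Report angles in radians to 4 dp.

arm 1 (φ=0.0°): x'=-0.0302, y'=0.1624
  e−x'=0.2002;  (l²−L²−(e−x')²−y'²−z²)/2L = -0.1054
  √(A²+B²)=0.3352;  θ1 = -0.9306+1.8906 ≈ 0.9599
arm 2 (φ=120.0°): x'=0.1557, y'=-0.0550
  e−x'=0.0143;  (l²−L²−(e−x')²−y'²−z²)/2L = 0.1054
  γ=atan2(-0.2688,0.0143)=-1.5178;  ψ=arccos(0.3915)=1.1686;  θ2=γ+ψ≈-0.3492
rotate P by −φ3: (-0.1255, -0.1074, -0.2688)
  e−x'=0.2955;  (l²−L²−(e−x')²−y'²−z²)/2L = -0.2134
  θ3 = atan2(B,A) + arccos(C/0.3995) = 1.3963

θ₁ = 0.9599, θ₂ = -0.3492, θ₃ = 1.3963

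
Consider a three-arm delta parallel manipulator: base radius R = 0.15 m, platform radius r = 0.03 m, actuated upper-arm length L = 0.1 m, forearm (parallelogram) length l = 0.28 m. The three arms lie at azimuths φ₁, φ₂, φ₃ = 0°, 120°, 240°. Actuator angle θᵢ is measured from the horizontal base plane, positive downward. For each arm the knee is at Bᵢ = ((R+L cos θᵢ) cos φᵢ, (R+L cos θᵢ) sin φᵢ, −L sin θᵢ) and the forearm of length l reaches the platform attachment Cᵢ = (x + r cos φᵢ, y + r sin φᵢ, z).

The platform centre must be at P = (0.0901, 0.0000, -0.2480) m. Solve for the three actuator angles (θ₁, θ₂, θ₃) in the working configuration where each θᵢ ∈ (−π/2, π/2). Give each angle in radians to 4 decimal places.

θ₁ = -0.0004, θ₂ = 1.0469, θ₃ = 1.0469

arm 1 (φ=0.0°): x'=0.0901, y'=0.0000
  A cos θ + B sin θ = C:  0.0299·cos θ + -0.2480·sin θ = 0.0300
  θ1 = atan2(B,A) + arccos(C/0.2498) = -0.0004
φ2=120.0° → target in arm frame (-0.0450, -0.0780)
  A=0.1650, B=-0.2480, C=(l²−L²−A²−y'²−z²)/(2L)=-0.1322
  √(A²+B²)=0.2979;  θ2 = -0.9836+2.0305 ≈ 1.0469
rotate P by −φ3: (-0.0451, 0.0780, -0.2480)
  A cos θ + B sin θ = C:  0.1651·cos θ + -0.2480·sin θ = -0.1322
  γ=atan2(-0.2480,0.1651)=-0.9836;  ψ=arccos(-0.4437)=2.0305;  θ3=γ+ψ≈1.0469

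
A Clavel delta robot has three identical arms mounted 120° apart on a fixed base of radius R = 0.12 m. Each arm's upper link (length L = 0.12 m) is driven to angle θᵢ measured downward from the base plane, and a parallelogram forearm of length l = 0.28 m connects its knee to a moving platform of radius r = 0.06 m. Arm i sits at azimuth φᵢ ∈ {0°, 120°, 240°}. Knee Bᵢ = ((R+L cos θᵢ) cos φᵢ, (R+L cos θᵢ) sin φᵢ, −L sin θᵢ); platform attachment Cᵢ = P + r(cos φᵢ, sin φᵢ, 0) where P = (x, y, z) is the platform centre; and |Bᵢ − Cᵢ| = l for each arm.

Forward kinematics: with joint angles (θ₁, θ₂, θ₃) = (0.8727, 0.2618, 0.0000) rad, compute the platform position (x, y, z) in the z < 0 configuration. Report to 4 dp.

(-0.0943, -0.0251, -0.2475)

φ1=0.0°: virtual centre (0.1371, 0.0000, -0.0919), radius l
centre 2 = (0.1759·cos120.0°, 0.1759·sin120.0°, -0.0311) = (-0.0880, 0.1523, -0.0311)
arm 3 at φ=240.0°: e+L cos θ3 = 0.1800;  centre 3 = (-0.0900, -0.1559, 0.0000)
|centre ₂|²−|centre ₁|² = 0.0047;  |centre ₃|²−|centre ₁|² = 0.0051
[-0.4502 0.3047 0.1217]·P = 0.0047;  [-0.4543 -0.3118 0.1839]·P = 0.0051
det = 0.2788;  x = -0.0108+0.3371z,  y = -0.0007+0.0985z
quadratic in z: (1.1234)z²+(0.0840)z+(-0.0481)=0, √Δ=0.4722 → z ∈ {-0.2475, 0.1728}; z = -0.2475 (taking z<0)
x = -0.0943, y = -0.0251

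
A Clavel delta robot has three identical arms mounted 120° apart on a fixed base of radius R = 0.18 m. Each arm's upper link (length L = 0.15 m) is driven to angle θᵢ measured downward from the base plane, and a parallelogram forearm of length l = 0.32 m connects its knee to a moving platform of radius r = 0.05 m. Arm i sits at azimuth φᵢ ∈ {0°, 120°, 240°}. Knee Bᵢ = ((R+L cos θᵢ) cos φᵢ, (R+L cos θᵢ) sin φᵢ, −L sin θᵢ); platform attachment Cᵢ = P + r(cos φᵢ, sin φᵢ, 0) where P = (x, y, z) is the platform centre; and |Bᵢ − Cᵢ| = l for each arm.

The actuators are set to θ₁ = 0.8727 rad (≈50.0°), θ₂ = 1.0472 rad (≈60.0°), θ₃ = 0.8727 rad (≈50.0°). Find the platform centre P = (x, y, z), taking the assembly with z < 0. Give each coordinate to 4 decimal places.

φ1=0.0°: virtual centre (0.2264, 0.0000, -0.1149), radius l
S2 = (0.2050·cos120.0°, 0.2050·sin120.0°, -0.1299) = (-0.1025, 0.1775, -0.1299)
arm 3 at φ=240.0°: (R−r)+L cos θ3 = 0.2264;  S3 = (-0.1132, -0.1961, -0.1149)
eliminate P² terms by subtracting sphere 1 from 2 and 3
linear system: -0.6578x+0.3551y = -0.0056−-0.0300z; -0.6792x+-0.3922y = 0.0000−0.0000z
Cramer: x(z) = 0.0044-0.0236z;  y(z) = -0.0076+0.0408z
into |P−S₁|² = l²: 1.0022z² + 0.2397z + -0.0398 = 0;  Δ = 0.2171;  z = -0.3520 or 0.1129 → z<0 root = -0.3520
x = 0.0127, y = -0.0219

(0.0127, -0.0219, -0.3520)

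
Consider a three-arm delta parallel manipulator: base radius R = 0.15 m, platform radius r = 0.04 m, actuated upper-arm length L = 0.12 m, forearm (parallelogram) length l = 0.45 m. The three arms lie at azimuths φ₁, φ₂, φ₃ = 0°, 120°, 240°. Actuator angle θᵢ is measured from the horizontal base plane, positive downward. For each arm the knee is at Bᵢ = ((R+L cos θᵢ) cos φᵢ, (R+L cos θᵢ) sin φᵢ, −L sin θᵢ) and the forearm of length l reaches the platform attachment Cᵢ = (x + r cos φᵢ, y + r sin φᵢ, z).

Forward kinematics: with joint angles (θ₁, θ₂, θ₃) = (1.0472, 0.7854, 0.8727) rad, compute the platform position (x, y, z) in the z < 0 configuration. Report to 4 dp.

arm 1 at φ=0.0°: e+L cos θ1 = 0.1700;  centre 1 = (0.1700, 0.0000, -0.1039)
arm 2 at φ=120.0°: e+L cos θ2 = 0.1949;  centre 2 = (-0.0974, 0.1687, -0.0849)
centre 3 = (0.1871·cos240.0°, 0.1871·sin240.0°, -0.0919) = (-0.0936, -0.1621, -0.0919)
|centre ₂|²−|centre ₁|² = 0.0055;  |centre ₃|²−|centre ₁|² = 0.0038
linear system: -0.5349x+0.3375y = 0.0055−0.0381z; -0.5271x+-0.3241y = 0.0038−0.0240z
det = 0.3513;  x = -0.0087+0.0582z,  y = 0.0025+-0.0207z
quadratic in z: (1.0038)z²+(0.1869)z+(-0.1598)=0, √Δ=0.8225 → z ∈ {-0.5028, 0.3166}; z = -0.5028 (taking z<0)
x = -0.0380, y = 0.0129

(-0.0380, 0.0129, -0.5028)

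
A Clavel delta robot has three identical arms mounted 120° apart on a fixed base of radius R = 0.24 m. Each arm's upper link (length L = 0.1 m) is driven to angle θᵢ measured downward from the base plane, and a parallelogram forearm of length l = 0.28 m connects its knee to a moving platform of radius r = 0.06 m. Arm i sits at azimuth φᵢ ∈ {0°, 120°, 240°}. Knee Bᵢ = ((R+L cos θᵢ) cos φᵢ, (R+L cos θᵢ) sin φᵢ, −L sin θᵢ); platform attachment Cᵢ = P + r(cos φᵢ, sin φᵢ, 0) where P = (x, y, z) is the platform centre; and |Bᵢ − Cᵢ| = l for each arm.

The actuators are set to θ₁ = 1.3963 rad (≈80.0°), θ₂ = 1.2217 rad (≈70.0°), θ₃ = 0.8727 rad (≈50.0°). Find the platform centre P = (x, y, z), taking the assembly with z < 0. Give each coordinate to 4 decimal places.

(-0.0285, -0.0240, -0.2622)

O1 = (0.1974·cos0.0°, 0.1974·sin0.0°, -0.0985) = (0.1974, 0.0000, -0.0985)
arm 2 at φ=120.0°: (R−r)+L cos θ2 = 0.2142;  O2 = (-0.1071, 0.1855, -0.0940)
arm 3 at φ=240.0°: (R−r)+L cos θ3 = 0.2443;  O3 = (-0.1221, -0.2115, -0.0766)
subtract pairs → two planes through P
linear system: -0.6089x+0.3710y = 0.0061−0.0090z; -0.6390x+-0.4231y = 0.0169−0.0437z
det = 0.4947;  x = -0.0179+0.0405z,  y = -0.0130+0.0422z
into |P−O₁|² = l²: 1.0034z² + 0.1784z + -0.0222 = 0;  Δ = 0.1210;  z = -0.2622 or 0.0844 → z<0 root = -0.2622
x = -0.0285, y = -0.0240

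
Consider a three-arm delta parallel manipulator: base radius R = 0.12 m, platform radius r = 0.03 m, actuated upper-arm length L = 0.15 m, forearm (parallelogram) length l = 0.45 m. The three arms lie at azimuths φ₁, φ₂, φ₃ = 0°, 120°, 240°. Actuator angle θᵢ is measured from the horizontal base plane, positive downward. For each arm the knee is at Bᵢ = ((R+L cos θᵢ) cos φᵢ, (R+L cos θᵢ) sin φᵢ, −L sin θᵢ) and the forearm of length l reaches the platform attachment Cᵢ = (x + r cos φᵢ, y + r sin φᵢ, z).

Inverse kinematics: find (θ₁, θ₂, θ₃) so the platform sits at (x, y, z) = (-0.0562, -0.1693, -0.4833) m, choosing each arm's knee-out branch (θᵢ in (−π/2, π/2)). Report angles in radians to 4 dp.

θ₁ = 1.0470, θ₂ = 1.2216, θ₃ = 0.2616

rotate P by −φ1: (-0.0562, -0.1693, -0.4833)
  A cos θ + B sin θ = C:  0.1462·cos θ + -0.4833·sin θ = -0.3454
  √(A²+B²)=0.5049;  θ1 = -1.2770+2.3241 ≈ 1.0470
rotate P by −φ2: (-0.1185, 0.1333, -0.4833)
  A cos θ + B sin θ = C:  0.2085·cos θ + -0.4833·sin θ = -0.3828
  √(A²+B²)=0.5264;  θ2 = -1.1635+2.3850 ≈ 1.2216
arm 3 (φ=240.0°): x'=0.1747, y'=0.0360
  A cos θ + B sin θ = C:  -0.0847·cos θ + -0.4833·sin θ = -0.2068
  θ3 = atan2(B,A) + arccos(C/0.4907) = 0.2616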